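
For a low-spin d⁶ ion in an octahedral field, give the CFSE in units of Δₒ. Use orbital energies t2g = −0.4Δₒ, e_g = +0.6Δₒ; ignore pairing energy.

-2.4 Δₒ

Configuration: t2g^6 e_g^0.
CFSE = 6(-0.4Δₒ) + 0(0.6Δₒ) = -2.4Δₒ + 0.0Δₒ = -2.4Δₒ.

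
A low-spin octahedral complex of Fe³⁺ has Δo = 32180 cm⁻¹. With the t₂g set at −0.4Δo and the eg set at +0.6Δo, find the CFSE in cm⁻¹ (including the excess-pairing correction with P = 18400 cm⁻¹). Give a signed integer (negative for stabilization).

-27560

Fe is in group 8, so Fe³⁺ is d⁵ (8 − 3 = 5).
Electron filling gives t₂g⁵ eg⁰.
The orbital stabilization is -2.0Δo = -2.0 × 32180 = -64360 cm⁻¹.
High-spin d⁵ would be t₂g³ eg² with 0 pairs; low-spin has 2, so 2 excess pairs cost +2P = +36800 cm⁻¹.
Net CFSE = -64360 + 36800 = -27560 cm⁻¹.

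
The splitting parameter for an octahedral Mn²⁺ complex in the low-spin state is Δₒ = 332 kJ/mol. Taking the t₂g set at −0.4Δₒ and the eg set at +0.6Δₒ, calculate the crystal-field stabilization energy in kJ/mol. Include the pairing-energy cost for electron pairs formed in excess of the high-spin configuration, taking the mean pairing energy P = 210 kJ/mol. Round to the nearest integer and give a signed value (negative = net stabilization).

Mn²⁺: group 7, so d-count = 7 − 2 = 5.
Configuration: t₂g⁵ eg⁰.
CFSE(orbital) = 5×(-0.4Δₒ) + 0×(0.6Δₒ) = -2.0Δₒ; with Δₒ = 332 kJ/mol that is -664 kJ/mol.
High-spin d⁵ would be t₂g³ eg² with 0 pairs; low-spin has 2, so 2 excess pairs cost +2P = +420 kJ/mol.
Overall CFSE = -664 + 420 = -244 kJ/mol.

-244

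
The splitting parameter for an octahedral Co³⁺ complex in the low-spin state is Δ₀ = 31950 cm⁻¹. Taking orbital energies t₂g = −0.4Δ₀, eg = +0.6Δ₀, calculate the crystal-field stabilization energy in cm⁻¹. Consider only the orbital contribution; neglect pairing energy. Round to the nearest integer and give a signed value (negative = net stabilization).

Group 9 minus oxidation state +3 gives a d⁶ configuration for Co³⁺.
Configuration: t₂g⁶ eg⁰.
The orbital stabilization is -2.4Δ₀ = -2.4 × 31950 = -76680 cm⁻¹.

-76680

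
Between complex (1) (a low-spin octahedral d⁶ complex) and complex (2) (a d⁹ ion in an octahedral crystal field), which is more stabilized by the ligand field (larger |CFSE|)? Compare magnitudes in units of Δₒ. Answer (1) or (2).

(1): t2g^6 e_g^0, CFSE = -2.4Δₒ.
(2): t₂g⁶ eg³, CFSE = -0.6Δₒ.
So (1) has the larger |CFSE|.

(1)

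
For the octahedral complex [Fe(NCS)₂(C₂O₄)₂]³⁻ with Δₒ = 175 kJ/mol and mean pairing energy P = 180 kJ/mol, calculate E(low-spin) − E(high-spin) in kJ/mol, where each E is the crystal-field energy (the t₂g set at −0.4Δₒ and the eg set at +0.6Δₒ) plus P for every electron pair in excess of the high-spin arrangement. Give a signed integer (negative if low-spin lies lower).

10

Ligand charges: 2×(-1) from NCS⁻ and 2×(-2) from C₂O₄²⁻ sum to -6; with overall charge -3, Fe is +3.
Group 8 minus oxidation state +3 gives a d⁵ configuration for Fe³⁺.
High-spin: t₂g³ eg², CFSE = 0.0Δₒ = 0 kJ/mol.
For low-spin the configuration is t₂g⁵ eg⁰: orbital energy -2.0 × 175 = -350 kJ/mol, and 2 additional pairs relative to high-spin add 360 kJ/mol, giving 10 kJ/mol.
The difference is 10 − (0) = 10 kJ/mol, so high-spin lies lower.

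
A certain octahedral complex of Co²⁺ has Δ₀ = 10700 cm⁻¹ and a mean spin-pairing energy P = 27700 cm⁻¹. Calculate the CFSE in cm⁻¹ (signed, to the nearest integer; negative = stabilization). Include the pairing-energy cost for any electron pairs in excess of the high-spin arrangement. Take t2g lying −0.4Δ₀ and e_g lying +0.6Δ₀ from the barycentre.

Co²⁺: group 9, so d-count = 9 − 2 = 7.
Since Δ₀ = 10700 cm⁻¹ < P = 27700 cm⁻¹, the complex adopts the high-spin configuration.
Configuration: t2g^5 e_g^2.
Orbital CFSE = -0.8Δ₀ = -0.8 × 10700 = -8560 cm⁻¹.
High-spin has no excess pairs, so no pairing correction applies.

-8560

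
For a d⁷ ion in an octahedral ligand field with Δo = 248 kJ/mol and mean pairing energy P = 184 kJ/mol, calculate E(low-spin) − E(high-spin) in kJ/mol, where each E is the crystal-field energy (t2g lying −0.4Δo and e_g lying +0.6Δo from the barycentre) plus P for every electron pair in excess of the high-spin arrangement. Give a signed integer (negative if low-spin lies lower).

High-spin: t2g^5 e_g^2, CFSE = -0.8Δo = -198 kJ/mol.
Low-spin t2g^6 e_g^1 gives -1.8Δo = -446 kJ/mol, but forming 1 extra pair costs 1P = 184 kJ/mol, so E(LS) = -446 + 184 = -262 kJ/mol.
E(LS) − E(HS) = -262 − (-198) = -64 kJ/mol.

-64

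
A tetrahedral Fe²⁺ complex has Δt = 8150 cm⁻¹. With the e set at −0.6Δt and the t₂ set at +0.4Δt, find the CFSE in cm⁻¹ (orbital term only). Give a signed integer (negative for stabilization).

Group 8 minus oxidation state +2 gives a d⁶ configuration for Fe²⁺.
Tetrahedral splitting is small, so the complex is high-spin.
Configuration: e³ t₂³.
The orbital stabilization is -0.6Δt = -0.6 × 8150 = -4890 cm⁻¹.

-4890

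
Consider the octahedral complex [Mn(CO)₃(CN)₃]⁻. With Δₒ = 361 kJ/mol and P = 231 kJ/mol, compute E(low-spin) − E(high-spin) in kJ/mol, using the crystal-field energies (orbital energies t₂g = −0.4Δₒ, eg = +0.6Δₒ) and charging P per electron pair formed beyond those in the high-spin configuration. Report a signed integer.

Ligand charges: 3×(+0) from CO and 3×(-1) from CN⁻ sum to -3; with overall charge -1, Mn is +2.
Mn²⁺: group 7, so d-count = 7 − 2 = 5.
In the high-spin limit (t₂g³ eg²) the orbital term is 0.0Δₒ = 0 kJ/mol, with no excess pairing.
Low-spin: t₂g⁵ eg⁰, orbital CFSE = -2.0Δₒ = -722 kJ/mol; plus 2 excess pairs × P = +462 kJ/mol; total -260 kJ/mol.
The difference is -260 − (0) = -260 kJ/mol, so low-spin lies lower.

-260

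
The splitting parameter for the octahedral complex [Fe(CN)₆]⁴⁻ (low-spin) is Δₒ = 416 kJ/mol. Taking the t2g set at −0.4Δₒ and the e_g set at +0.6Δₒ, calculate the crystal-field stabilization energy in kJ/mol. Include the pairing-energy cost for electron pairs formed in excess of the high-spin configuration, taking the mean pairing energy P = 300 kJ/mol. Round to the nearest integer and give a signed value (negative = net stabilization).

-398

Each CN⁻ contributes -1; 6 × (-1) = -6. With overall charge -4, Fe is in the +2 oxidation state.
Group 8 minus oxidation state +2 gives a d⁶ configuration for Fe²⁺.
The d⁶ electrons fill as t2g^6 e_g^0.
CFSE(orbital) = 6×(-0.4Δₒ) + 0×(0.6Δₒ) = -2.4Δₒ; with Δₒ = 416 kJ/mol that is -998 kJ/mol.
Pairing penalty: 3 pairs vs 1 in the high-spin reference → 2 extra × P = 600 kJ/mol.
Combining: -998 + 600 = -398 kJ/mol.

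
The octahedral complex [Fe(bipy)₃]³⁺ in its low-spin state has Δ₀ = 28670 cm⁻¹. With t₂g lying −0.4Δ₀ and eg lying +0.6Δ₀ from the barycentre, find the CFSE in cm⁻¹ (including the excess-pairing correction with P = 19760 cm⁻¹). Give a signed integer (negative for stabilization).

bipy is neutral, so the +3 overall charge sits on Fe: oxidation state +3.
Fe³⁺: group 8, so d-count = 8 − 3 = 5.
Electron filling gives t₂g⁵ eg⁰.
Orbital CFSE = 5(-0.4) + 0(0.6) = -2.0Δ₀ = -2.0 × 28670 = -57340 cm⁻¹.
High-spin d⁵ would be t₂g³ eg² with 0 pairs; low-spin has 2, so 2 excess pairs cost +2P = +39520 cm⁻¹.
Combining: -57340 + 39520 = -17820 cm⁻¹.

-17820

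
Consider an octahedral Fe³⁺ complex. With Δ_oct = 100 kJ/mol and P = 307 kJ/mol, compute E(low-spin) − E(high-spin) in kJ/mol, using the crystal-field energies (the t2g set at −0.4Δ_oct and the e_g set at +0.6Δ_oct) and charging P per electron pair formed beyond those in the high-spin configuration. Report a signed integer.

Group 8 minus oxidation state +3 gives a d⁵ configuration for Fe³⁺.
In the high-spin limit (t2g^3 e_g^2) the orbital term is 0.0Δ_oct = 0 kJ/mol, with no excess pairing.
Low-spin t2g^5 e_g^0 gives -2.0Δ_oct = -200 kJ/mol, but forming 2 extra pairs costs 2P = 614 kJ/mol, so E(LS) = -200 + 614 = 414 kJ/mol.
E(LS) − E(HS) = 414 − (0) = 414 kJ/mol.

414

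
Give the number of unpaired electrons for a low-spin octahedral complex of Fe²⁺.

0

Fe is in group 8, so Fe²⁺ is d⁶ (8 − 2 = 6).
Configuration: t2g^6 e_g^0, giving 0 unpaired electrons.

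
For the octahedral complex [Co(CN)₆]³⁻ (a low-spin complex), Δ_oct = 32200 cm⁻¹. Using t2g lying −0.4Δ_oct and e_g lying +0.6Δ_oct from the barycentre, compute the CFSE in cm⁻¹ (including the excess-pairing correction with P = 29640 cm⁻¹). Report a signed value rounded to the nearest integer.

-18000

Each CN⁻ contributes -1; 6 × (-1) = -6. With overall charge -3, Co is in the +3 oxidation state.
Group 9 minus oxidation state +3 gives a d⁶ configuration for Co³⁺.
The d⁶ electrons fill as t2g^6 e_g^0.
CFSE(orbital) = 6×(-0.4Δ_oct) + 0×(0.6Δ_oct) = -2.4Δ_oct; with Δ_oct = 32200 cm⁻¹ that is -77280 cm⁻¹.
Pairing penalty: 3 pairs vs 1 in the high-spin reference → 2 extra × P = 59280 cm⁻¹.
Net CFSE = -77280 + 59280 = -18000 cm⁻¹.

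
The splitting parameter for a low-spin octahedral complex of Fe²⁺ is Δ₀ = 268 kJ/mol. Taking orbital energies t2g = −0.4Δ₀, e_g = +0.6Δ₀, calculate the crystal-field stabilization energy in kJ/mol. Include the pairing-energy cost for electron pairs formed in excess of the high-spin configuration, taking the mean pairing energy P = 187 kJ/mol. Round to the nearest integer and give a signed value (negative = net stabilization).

-269

Fe²⁺: group 8, so d-count = 8 − 2 = 6.
Configuration: t2g^6 e_g^0.
The orbital stabilization is -2.4Δ₀ = -2.4 × 268 = -643 kJ/mol.
Pairing penalty: 3 pairs vs 1 in the high-spin reference → 2 extra × P = 374 kJ/mol.
Overall CFSE = -643 + 374 = -269 kJ/mol.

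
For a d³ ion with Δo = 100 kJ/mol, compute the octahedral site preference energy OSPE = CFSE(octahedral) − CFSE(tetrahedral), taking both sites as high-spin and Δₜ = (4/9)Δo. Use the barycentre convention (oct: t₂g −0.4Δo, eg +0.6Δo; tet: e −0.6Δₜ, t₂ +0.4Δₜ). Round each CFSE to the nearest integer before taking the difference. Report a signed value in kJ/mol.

-84

In an octahedral site d³ (HS) is t₂g³ eg⁰, giving CFSE(oct) = -1.2Δo = -120 kJ/mol.
Tetrahedral: e² t₂¹, CFSE = 2(−0.6) + 1(+0.4) = -0.8Δₜ = -0.8 × (4/9) × 100 = -36 kJ/mol.
OSPE = CFSE(oct) − CFSE(tet) = -120 − (-36) = -84 kJ/mol.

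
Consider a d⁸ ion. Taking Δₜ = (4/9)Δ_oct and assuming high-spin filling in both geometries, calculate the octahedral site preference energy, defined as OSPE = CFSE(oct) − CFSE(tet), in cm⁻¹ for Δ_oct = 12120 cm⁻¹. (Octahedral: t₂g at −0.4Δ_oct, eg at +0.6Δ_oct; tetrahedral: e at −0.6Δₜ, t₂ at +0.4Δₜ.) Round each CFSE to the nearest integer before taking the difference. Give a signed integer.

-10235

In an octahedral site d⁸ (HS) is t2g^6 e_g^2, giving CFSE(oct) = -1.2Δ_oct = -14544 cm⁻¹.
In a tetrahedral site the filling is e^4 t2^4: CFSE(tet) = -0.8Δₜ = -0.8 × (4/9)(12120) = -4309 cm⁻¹.
OSPE = CFSE(oct) − CFSE(tet) = -14544 − (-4309) = -10235 cm⁻¹.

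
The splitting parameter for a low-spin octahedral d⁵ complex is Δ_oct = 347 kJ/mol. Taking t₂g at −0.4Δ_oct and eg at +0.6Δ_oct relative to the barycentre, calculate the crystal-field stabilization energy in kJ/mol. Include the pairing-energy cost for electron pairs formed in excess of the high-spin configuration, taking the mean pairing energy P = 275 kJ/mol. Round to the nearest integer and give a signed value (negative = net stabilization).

The d⁵ electrons fill as t₂g⁵ eg⁰.
The orbital stabilization is -2.0Δ_oct = -2.0 × 347 = -694 kJ/mol.
Pairing penalty: 2 pairs vs 0 in the high-spin reference → 2 extra × P = 550 kJ/mol.
Net CFSE = -694 + 550 = -144 kJ/mol.

-144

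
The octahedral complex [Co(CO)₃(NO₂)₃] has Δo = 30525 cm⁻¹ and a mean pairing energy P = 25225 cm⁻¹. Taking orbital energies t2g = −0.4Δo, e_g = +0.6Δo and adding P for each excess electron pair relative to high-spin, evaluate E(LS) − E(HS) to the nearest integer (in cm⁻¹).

Ligand charges: 3×(+0) from CO and 3×(-1) from NO₂⁻ sum to -3; with overall charge +0, Co is +3.
Group 9 minus oxidation state +3 gives a d⁶ configuration for Co³⁺.
In the high-spin limit (t2g^4 e_g^2) the orbital term is -0.4Δo = -12210 cm⁻¹, with no excess pairing.
For low-spin the configuration is t2g^6 e_g^0: orbital energy -2.4 × 30525 = -73260 cm⁻¹, and 2 additional pairs relative to high-spin add 50450 cm⁻¹, giving -22810 cm⁻¹.
Thus E(LS) − E(HS) = -10600 cm⁻¹.

-10600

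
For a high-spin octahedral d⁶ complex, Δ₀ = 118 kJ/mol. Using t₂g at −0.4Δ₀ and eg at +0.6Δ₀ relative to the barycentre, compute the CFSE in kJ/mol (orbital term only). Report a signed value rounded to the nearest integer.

The d⁶ electrons fill as t₂g⁴ eg².
CFSE(orbital) = 4×(-0.4Δ₀) + 2×(0.6Δ₀) = -0.4Δ₀; with Δ₀ = 118 kJ/mol that is -47 kJ/mol.

-47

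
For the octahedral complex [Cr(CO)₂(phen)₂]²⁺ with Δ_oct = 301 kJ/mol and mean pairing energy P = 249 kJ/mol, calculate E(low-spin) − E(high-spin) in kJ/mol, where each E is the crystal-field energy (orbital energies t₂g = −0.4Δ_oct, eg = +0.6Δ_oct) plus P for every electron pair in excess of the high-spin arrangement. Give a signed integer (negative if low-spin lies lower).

Ligand charges: 2×(+0) from CO and 2×(+0) from phen sum to +0; with overall charge +2, Cr is +2.
Cr sits in group 6; removing 2 electrons leaves Cr²⁺ with 6 − 2 = 4 d electrons.
High-spin d⁴ fills as t₂g³ eg¹ with CFSE 3(−0.4) + 1(+0.6) = -0.6Δ_oct = -181 kJ/mol.
For low-spin the configuration is t₂g⁴ eg⁰: orbital energy -1.6 × 301 = -482 kJ/mol, and 1 additional pair relative to high-spin adds 249 kJ/mol, giving -233 kJ/mol.
Thus E(LS) − E(HS) = -52 kJ/mol.

-52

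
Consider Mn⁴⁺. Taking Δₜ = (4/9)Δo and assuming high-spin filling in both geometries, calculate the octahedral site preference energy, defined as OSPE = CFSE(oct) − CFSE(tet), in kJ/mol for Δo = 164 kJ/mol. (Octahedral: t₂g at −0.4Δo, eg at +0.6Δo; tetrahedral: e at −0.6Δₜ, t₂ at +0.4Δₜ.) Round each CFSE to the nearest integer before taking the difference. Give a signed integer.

-139

Group 7 minus oxidation state +4 gives a d³ configuration for Mn⁴⁺.
In an octahedral site d³ (HS) is t₂g³ eg⁰, giving CFSE(oct) = -1.2Δo = -197 kJ/mol.
In a tetrahedral site the filling is e² t₂¹: CFSE(tet) = -0.8Δₜ = -0.8 × (4/9)(164) = -58 kJ/mol.
OSPE = -197 − (-58) = -139 kJ/mol.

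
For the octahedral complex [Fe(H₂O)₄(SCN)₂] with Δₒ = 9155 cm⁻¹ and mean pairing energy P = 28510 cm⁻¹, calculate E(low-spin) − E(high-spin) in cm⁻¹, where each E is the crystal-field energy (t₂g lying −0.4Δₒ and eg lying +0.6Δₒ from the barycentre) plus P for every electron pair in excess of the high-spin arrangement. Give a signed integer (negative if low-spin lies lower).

Ligand charges: 4×(+0) from H₂O and 2×(-1) from SCN⁻ sum to -2; with overall charge +0, Fe is +2.
Fe sits in group 8; removing 2 electrons leaves Fe²⁺ with 8 − 2 = 6 d electrons.
High-spin: t₂g⁴ eg², CFSE = -0.4Δₒ = -3662 cm⁻¹.
Low-spin: t₂g⁶ eg⁰, orbital CFSE = -2.4Δₒ = -21972 cm⁻¹; plus 2 excess pairs × P = +57020 cm⁻¹; total 35048 cm⁻¹.
E(LS) − E(HS) = 35048 − (-3662) = 38710 cm⁻¹.

38710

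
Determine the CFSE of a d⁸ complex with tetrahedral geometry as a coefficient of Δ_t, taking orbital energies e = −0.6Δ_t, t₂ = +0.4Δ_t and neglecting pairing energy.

-0.8 Δ_t

Tetrahedral fields are weak (Δₜ ≈ 4/9 Δₒ), so electrons fill high-spin.
Configuration: e⁴ t₂⁴.
CFSE = 4(-0.6Δ_t) + 4(0.4Δ_t) = -2.4Δ_t + 1.6Δ_t = -0.8Δ_t.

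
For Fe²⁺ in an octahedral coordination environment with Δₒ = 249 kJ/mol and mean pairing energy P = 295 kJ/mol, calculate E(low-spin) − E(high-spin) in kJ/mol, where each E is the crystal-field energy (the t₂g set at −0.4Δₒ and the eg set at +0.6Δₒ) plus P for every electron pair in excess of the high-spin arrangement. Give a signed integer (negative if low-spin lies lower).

92

Fe²⁺: group 8, so d-count = 8 − 2 = 6.
In the high-spin limit (t₂g⁴ eg²) the orbital term is -0.4Δₒ = -100 kJ/mol, with no excess pairing.
Low-spin t₂g⁶ eg⁰ gives -2.4Δₒ = -598 kJ/mol, but forming 2 extra pairs costs 2P = 590 kJ/mol, so E(LS) = -598 + 590 = -8 kJ/mol.
E(LS) − E(HS) = -8 − (-100) = 92 kJ/mol.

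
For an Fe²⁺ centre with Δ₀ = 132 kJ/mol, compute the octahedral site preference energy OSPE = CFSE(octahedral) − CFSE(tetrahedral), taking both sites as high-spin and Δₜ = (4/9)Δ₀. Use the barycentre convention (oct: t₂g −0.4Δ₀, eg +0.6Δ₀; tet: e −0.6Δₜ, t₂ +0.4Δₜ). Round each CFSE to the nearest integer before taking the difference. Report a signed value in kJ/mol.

-18

Fe sits in group 8; removing 2 electrons leaves Fe²⁺ with 8 − 2 = 6 d electrons.
Octahedral (high-spin): t2g^4 e_g^2, CFSE = 4(−0.4) + 2(+0.6) = -0.4Δ₀ = -0.4 × 132 = -53 kJ/mol.
Tetrahedral: e^3 t2^3, CFSE = 3(−0.6) + 3(+0.4) = -0.6Δₜ = -0.6 × (4/9) × 132 = -35 kJ/mol.
Subtracting, OSPE = -53 − (-35) = -18 kJ/mol.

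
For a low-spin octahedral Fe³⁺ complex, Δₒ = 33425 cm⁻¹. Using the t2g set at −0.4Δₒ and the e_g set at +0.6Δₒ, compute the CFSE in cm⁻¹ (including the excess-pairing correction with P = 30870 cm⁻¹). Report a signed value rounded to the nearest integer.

-5110

Fe sits in group 8; removing 3 electrons leaves Fe³⁺ with 8 − 3 = 5 d electrons.
Configuration: t2g^5 e_g^0.
CFSE(orbital) = 5×(-0.4Δₒ) + 0×(0.6Δₒ) = -2.0Δₒ; with Δₒ = 33425 cm⁻¹ that is -66850 cm⁻¹.
Relative to high-spin t2g^3 e_g^2 (0 paired), the low-spin configuration has 2 additional pairs, contributing +2 × 30870 = +61740 cm⁻¹.
Net CFSE = -66850 + 61740 = -5110 cm⁻¹.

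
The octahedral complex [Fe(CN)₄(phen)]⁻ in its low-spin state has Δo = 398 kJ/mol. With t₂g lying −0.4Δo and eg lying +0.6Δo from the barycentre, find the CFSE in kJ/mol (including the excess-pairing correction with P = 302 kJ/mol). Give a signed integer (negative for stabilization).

-192

Ligand charges: 4×(-1) from CN⁻ and 1×(+0) from phen sum to -4; with overall charge -1, Fe is +3.
Group 8 minus oxidation state +3 gives a d⁵ configuration for Fe³⁺.
Electron filling gives t₂g⁵ eg⁰.
The orbital stabilization is -2.0Δo = -2.0 × 398 = -796 kJ/mol.
Pairing penalty: 2 pairs vs 0 in the high-spin reference → 2 extra × P = 604 kJ/mol.
Overall CFSE = -796 + 604 = -192 kJ/mol.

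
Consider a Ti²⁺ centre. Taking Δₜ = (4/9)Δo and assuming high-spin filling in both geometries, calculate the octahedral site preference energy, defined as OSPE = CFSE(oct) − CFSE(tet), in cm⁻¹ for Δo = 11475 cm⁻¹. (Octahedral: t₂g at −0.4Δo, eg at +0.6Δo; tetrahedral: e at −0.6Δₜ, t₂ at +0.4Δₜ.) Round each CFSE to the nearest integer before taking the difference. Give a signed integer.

Ti²⁺: group 4, so d-count = 4 − 2 = 2.
Octahedral (high-spin): t2g^2 e_g^0, CFSE = 2(−0.4) + 0(+0.6) = -0.8Δo = -0.8 × 11475 = -9180 cm⁻¹.
In a tetrahedral site the filling is e^2 t2^0: CFSE(tet) = -1.2Δₜ = -1.2 × (4/9)(11475) = -6120 cm⁻¹.
OSPE = -9180 − (-6120) = -3060 cm⁻¹.

-3060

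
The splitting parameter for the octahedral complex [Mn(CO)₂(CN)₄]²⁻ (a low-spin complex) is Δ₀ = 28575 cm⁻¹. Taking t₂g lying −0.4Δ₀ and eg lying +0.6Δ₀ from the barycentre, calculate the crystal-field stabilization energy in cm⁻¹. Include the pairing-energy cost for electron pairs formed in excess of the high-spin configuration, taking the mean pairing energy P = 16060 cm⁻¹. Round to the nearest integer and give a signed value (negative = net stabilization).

-25030

Ligand charges: 2×(+0) from CO and 4×(-1) from CN⁻ sum to -4; with overall charge -2, Mn is +2.
Mn sits in group 7; removing 2 electrons leaves Mn²⁺ with 7 − 2 = 5 d electrons.
Electron filling gives t₂g⁵ eg⁰.
CFSE(orbital) = 5×(-0.4Δ₀) + 0×(0.6Δ₀) = -2.0Δ₀; with Δ₀ = 28575 cm⁻¹ that is -57150 cm⁻¹.
Pairing penalty: 2 pairs vs 0 in the high-spin reference → 2 extra × P = 32120 cm⁻¹.
Overall CFSE = -57150 + 32120 = -25030 cm⁻¹.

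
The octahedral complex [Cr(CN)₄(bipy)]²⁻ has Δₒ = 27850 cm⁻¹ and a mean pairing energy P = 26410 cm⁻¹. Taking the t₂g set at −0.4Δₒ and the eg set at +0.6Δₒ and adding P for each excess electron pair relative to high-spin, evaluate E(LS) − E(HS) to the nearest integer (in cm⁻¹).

-1440

Ligand charges: 4×(-1) from CN⁻ and 1×(+0) from bipy sum to -4; with overall charge -2, Cr is +2.
Cr sits in group 6; removing 2 electrons leaves Cr²⁺ with 6 − 2 = 4 d electrons.
High-spin d⁴ fills as t₂g³ eg¹ with CFSE 3(−0.4) + 1(+0.6) = -0.6Δₒ = -16710 cm⁻¹.
For low-spin the configuration is t₂g⁴ eg⁰: orbital energy -1.6 × 27850 = -44560 cm⁻¹, and 1 additional pair relative to high-spin adds 26410 cm⁻¹, giving -18150 cm⁻¹.
E(LS) − E(HS) = -18150 − (-16710) = -1440 cm⁻¹.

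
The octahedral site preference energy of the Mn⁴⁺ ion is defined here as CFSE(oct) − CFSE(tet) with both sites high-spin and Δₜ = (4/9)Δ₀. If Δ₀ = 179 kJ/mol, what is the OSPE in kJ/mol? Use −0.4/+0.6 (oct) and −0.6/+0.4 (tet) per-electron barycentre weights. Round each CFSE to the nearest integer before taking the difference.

Mn sits in group 7; removing 4 electrons leaves Mn⁴⁺ with 7 − 4 = 3 d electrons.
Octahedral high-spin t₂g³ eg⁰: CFSE = -1.2 × 179 = -215 kJ/mol.
Tetrahedral e² t₂¹ gives -0.8Δₜ = -0.8 × (4/9) × 179 = -64 kJ/mol.
OSPE = -215 − (-64) = -151 kJ/mol.

-151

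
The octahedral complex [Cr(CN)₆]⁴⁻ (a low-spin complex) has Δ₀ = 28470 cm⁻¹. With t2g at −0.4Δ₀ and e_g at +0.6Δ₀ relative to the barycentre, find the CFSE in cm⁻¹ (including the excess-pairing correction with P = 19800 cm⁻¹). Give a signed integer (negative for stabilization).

-25752

Each CN⁻ contributes -1; 6 × (-1) = -6. With overall charge -4, Cr is in the +2 oxidation state.
Cr is in group 6, so Cr²⁺ is d⁴ (6 − 2 = 4).
Electron filling gives t2g^4 e_g^0.
The orbital stabilization is -1.6Δ₀ = -1.6 × 28470 = -45552 cm⁻¹.
Relative to high-spin t2g^3 e_g^1 (0 paired), the low-spin configuration has 1 additional pair, contributing +1 × 19800 = +19800 cm⁻¹.
Overall CFSE = -45552 + 19800 = -25752 cm⁻¹.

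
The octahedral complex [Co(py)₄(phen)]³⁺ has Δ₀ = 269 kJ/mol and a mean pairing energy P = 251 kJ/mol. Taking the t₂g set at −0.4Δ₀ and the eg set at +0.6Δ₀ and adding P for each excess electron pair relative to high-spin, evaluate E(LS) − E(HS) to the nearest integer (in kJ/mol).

Ligand charges: 4×(+0) from py and 1×(+0) from phen sum to +0; with overall charge +3, Co is +3.
Co³⁺: group 9, so d-count = 9 − 3 = 6.
High-spin d⁶ fills as t₂g⁴ eg² with CFSE 4(−0.4) + 2(+0.6) = -0.4Δ₀ = -108 kJ/mol.
Low-spin: t₂g⁶ eg⁰, orbital CFSE = -2.4Δ₀ = -646 kJ/mol; plus 2 excess pairs × P = +502 kJ/mol; total -144 kJ/mol.
E(LS) − E(HS) = -144 − (-108) = -36 kJ/mol.

-36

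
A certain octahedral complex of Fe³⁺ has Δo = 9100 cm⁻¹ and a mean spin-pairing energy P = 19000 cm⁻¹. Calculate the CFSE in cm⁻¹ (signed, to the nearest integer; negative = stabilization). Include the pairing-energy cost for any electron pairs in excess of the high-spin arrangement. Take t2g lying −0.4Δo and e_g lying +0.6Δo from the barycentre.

0

Fe³⁺: group 8, so d-count = 8 − 3 = 5.
Here Δo < P (9100 < 19000), so the high-spin state is favoured.
Filling d⁵ accordingly: t2g^3 e_g^2.
Orbital CFSE = 0.0Δo = 0.0 × 9100 = 0 cm⁻¹.
High-spin has no excess pairs, so no pairing correction applies.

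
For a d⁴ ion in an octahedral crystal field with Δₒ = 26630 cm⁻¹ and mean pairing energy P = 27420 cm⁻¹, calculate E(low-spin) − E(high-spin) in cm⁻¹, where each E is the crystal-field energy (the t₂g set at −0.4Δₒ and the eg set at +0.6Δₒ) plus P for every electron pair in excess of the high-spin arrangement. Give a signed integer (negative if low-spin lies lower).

790

High-spin d⁴ fills as t₂g³ eg¹ with CFSE 3(−0.4) + 1(+0.6) = -0.6Δₒ = -15978 cm⁻¹.
Low-spin: t₂g⁴ eg⁰, orbital CFSE = -1.6Δₒ = -42608 cm⁻¹; plus 1 excess pair × P = +27420 cm⁻¹; total -15188 cm⁻¹.
Thus E(LS) − E(HS) = 790 cm⁻¹.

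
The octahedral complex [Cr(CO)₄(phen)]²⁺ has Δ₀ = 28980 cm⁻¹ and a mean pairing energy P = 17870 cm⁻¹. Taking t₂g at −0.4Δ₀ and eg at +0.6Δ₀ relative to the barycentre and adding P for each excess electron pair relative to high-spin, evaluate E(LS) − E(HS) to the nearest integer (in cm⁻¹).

Ligand charges: 4×(+0) from CO and 1×(+0) from phen sum to +0; with overall charge +2, Cr is +2.
Group 6 minus oxidation state +2 gives a d⁴ configuration for Cr²⁺.
High-spin: t₂g³ eg¹, CFSE = -0.6Δ₀ = -17388 cm⁻¹.
Low-spin t₂g⁴ eg⁰ gives -1.6Δ₀ = -46368 cm⁻¹, but forming 1 extra pair costs 1P = 17870 cm⁻¹, so E(LS) = -46368 + 17870 = -28498 cm⁻¹.
E(LS) − E(HS) = -28498 − (-17388) = -11110 cm⁻¹.

-11110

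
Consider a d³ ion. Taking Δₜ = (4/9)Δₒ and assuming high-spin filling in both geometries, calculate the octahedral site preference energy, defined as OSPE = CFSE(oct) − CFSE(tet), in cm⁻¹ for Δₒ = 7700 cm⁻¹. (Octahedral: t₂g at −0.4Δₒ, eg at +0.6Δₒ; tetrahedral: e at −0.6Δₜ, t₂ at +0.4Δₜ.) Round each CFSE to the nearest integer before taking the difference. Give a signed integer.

-6502

In an octahedral site d³ (HS) is t2g^3 e_g^0, giving CFSE(oct) = -1.2Δₒ = -9240 cm⁻¹.
Tetrahedral e^2 t2^1 gives -0.8Δₜ = -0.8 × (4/9) × 7700 = -2738 cm⁻¹.
Subtracting, OSPE = -9240 − (-2738) = -6502 cm⁻¹.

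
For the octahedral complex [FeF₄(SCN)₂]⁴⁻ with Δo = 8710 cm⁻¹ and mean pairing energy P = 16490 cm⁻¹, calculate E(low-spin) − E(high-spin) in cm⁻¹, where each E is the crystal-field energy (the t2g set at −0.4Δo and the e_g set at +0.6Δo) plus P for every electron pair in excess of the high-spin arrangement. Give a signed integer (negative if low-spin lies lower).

Ligand charges: 4×(-1) from F⁻ and 2×(-1) from SCN⁻ sum to -6; with overall charge -4, Fe is +2.
Fe²⁺: group 8, so d-count = 8 − 2 = 6.
In the high-spin limit (t2g^4 e_g^2) the orbital term is -0.4Δo = -3484 cm⁻¹, with no excess pairing.
Low-spin: t2g^6 e_g^0, orbital CFSE = -2.4Δo = -20904 cm⁻¹; plus 2 excess pairs × P = +32980 cm⁻¹; total 12076 cm⁻¹.
E(LS) − E(HS) = 12076 − (-3484) = 15560 cm⁻¹.

15560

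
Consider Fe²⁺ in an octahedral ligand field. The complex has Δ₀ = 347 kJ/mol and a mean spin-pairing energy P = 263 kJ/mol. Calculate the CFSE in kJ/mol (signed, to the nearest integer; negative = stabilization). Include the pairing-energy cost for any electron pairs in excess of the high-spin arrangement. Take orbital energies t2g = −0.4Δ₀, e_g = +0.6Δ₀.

Fe sits in group 8; removing 2 electrons leaves Fe²⁺ with 8 − 2 = 6 d electrons.
Here Δ₀ > P (347 > 263), so the low-spin state is favoured.
Configuration: t2g^6 e_g^0.
Orbital CFSE = -2.4Δ₀ = -2.4 × 347 = -833 kJ/mol.
Excess pairs vs high-spin: 3 − 1 = 2; pairing cost = +526 kJ/mol.
Net CFSE = -833 + 526 = -307 kJ/mol.

-307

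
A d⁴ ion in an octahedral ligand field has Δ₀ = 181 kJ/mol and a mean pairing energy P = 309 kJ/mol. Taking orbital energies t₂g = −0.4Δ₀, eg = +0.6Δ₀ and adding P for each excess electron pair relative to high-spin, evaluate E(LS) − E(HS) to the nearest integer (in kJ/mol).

128

High-spin: t₂g³ eg¹, CFSE = -0.6Δ₀ = -109 kJ/mol.
For low-spin the configuration is t₂g⁴ eg⁰: orbital energy -1.6 × 181 = -290 kJ/mol, and 1 additional pair relative to high-spin adds 309 kJ/mol, giving 19 kJ/mol.
E(LS) − E(HS) = 19 − (-109) = 128 kJ/mol.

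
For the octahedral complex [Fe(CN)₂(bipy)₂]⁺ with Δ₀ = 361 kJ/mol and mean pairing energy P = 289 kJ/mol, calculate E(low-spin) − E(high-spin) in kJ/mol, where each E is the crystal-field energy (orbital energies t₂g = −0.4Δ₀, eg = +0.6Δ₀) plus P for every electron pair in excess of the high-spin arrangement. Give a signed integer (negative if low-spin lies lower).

Ligand charges: 2×(-1) from CN⁻ and 2×(+0) from bipy sum to -2; with overall charge +1, Fe is +3.
Fe is in group 8, so Fe³⁺ is d⁵ (8 − 3 = 5).
In the high-spin limit (t₂g³ eg²) the orbital term is 0.0Δ₀ = 0 kJ/mol, with no excess pairing.
For low-spin the configuration is t₂g⁵ eg⁰: orbital energy -2.0 × 361 = -722 kJ/mol, and 2 additional pairs relative to high-spin add 578 kJ/mol, giving -144 kJ/mol.
E(LS) − E(HS) = -144 − (0) = -144 kJ/mol.

-144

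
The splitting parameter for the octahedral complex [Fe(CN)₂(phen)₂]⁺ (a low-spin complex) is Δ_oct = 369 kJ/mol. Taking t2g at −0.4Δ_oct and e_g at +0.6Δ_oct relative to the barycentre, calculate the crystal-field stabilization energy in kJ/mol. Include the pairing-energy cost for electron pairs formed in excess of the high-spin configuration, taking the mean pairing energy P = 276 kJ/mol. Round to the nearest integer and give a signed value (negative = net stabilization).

-186

Ligand charges: 2×(-1) from CN⁻ and 2×(+0) from phen sum to -2; with overall charge +1, Fe is +3.
Group 8 minus oxidation state +3 gives a d⁵ configuration for Fe³⁺.
The d⁵ electrons fill as t2g^5 e_g^0.
The orbital stabilization is -2.0Δ_oct = -2.0 × 369 = -738 kJ/mol.
High-spin d⁵ would be t2g^3 e_g^2 with 0 pairs; low-spin has 2, so 2 excess pairs cost +2P = +552 kJ/mol.
Overall CFSE = -738 + 552 = -186 kJ/mol.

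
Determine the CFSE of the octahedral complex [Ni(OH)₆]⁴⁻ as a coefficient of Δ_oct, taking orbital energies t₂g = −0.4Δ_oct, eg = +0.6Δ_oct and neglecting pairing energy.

Each OH⁻ contributes -1; 6 × (-1) = -6. With overall charge -4, Ni is in the +2 oxidation state.
Ni²⁺: group 10, so d-count = 10 − 2 = 8.
Configuration: t₂g⁶ eg².
CFSE = 6(-0.4Δ_oct) + 2(0.6Δ_oct) = -2.4Δ_oct + 1.2Δ_oct = -1.2Δ_oct.

-1.2 Δ_oct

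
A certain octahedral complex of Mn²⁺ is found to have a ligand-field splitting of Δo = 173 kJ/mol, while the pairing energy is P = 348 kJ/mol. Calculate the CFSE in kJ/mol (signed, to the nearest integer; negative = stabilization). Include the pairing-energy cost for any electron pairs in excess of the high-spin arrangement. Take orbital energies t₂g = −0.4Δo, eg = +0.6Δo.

Mn sits in group 7; removing 2 electrons leaves Mn²⁺ with 7 − 2 = 5 d electrons.
With Δo < P the complex is high-spin.
Filling d⁵ accordingly: t₂g³ eg².
Orbital CFSE = 0.0Δo = 0.0 × 173 = 0 kJ/mol.
High-spin has no excess pairs, so no pairing correction applies.

0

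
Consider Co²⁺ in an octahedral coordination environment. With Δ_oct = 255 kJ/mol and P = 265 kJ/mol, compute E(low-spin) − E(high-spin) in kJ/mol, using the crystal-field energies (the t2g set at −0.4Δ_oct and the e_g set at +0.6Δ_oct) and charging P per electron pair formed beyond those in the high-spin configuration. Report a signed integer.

10

Co is in group 9, so Co²⁺ is d⁷ (9 − 2 = 7).
In the high-spin limit (t2g^5 e_g^2) the orbital term is -0.8Δ_oct = -204 kJ/mol, with no excess pairing.
For low-spin the configuration is t2g^6 e_g^1: orbital energy -1.8 × 255 = -459 kJ/mol, and 1 additional pair relative to high-spin adds 265 kJ/mol, giving -194 kJ/mol.
Thus E(LS) − E(HS) = 10 kJ/mol.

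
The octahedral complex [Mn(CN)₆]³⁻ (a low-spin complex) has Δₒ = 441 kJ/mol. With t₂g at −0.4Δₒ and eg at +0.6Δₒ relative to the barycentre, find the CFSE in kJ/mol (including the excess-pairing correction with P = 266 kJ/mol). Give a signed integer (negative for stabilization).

-440

Each CN⁻ contributes -1; 6 × (-1) = -6. With overall charge -3, Mn is in the +3 oxidation state.
Mn³⁺: group 7, so d-count = 7 − 3 = 4.
Electron filling gives t₂g⁴ eg⁰.
The orbital stabilization is -1.6Δₒ = -1.6 × 441 = -706 kJ/mol.
High-spin d⁴ would be t₂g³ eg¹ with 0 pairs; low-spin has 1, so 1 excess pair costs +1P = +266 kJ/mol.
Combining: -706 + 266 = -440 kJ/mol.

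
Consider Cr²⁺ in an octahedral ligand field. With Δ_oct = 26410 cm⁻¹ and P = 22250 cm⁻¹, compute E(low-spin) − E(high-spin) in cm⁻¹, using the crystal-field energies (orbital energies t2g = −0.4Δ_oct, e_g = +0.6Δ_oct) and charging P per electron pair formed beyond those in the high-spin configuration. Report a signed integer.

-4160

Cr sits in group 6; removing 2 electrons leaves Cr²⁺ with 6 − 2 = 4 d electrons.
High-spin d⁴ fills as t2g^3 e_g^1 with CFSE 3(−0.4) + 1(+0.6) = -0.6Δ_oct = -15846 cm⁻¹.
Low-spin: t2g^4 e_g^0, orbital CFSE = -1.6Δ_oct = -42256 cm⁻¹; plus 1 excess pair × P = +22250 cm⁻¹; total -20006 cm⁻¹.
Thus E(LS) − E(HS) = -4160 cm⁻¹.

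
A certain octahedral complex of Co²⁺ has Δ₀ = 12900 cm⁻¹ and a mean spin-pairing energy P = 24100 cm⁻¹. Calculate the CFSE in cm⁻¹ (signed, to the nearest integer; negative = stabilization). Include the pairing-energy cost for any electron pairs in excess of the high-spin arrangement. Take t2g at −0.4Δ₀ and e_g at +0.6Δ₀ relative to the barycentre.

-10320

Group 9 minus oxidation state +2 gives a d⁷ configuration for Co²⁺.
Since Δ₀ = 12900 cm⁻¹ < P = 24100 cm⁻¹, the complex adopts the high-spin configuration.
Filling d⁷ accordingly: t2g^5 e_g^2.
Orbital CFSE = -0.8Δ₀ = -0.8 × 12900 = -10320 cm⁻¹.
High-spin has no excess pairs, so no pairing correction applies.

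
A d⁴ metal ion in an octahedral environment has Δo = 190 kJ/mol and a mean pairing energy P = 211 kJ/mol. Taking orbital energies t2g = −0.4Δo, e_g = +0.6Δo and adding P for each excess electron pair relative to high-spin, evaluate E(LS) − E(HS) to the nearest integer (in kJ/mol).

High-spin d⁴ fills as t2g^3 e_g^1 with CFSE 3(−0.4) + 1(+0.6) = -0.6Δo = -114 kJ/mol.
Low-spin: t2g^4 e_g^0, orbital CFSE = -1.6Δo = -304 kJ/mol; plus 1 excess pair × P = +211 kJ/mol; total -93 kJ/mol.
Thus E(LS) − E(HS) = 21 kJ/mol.

21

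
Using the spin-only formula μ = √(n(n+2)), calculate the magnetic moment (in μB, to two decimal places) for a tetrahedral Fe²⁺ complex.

4.90 μB

Fe²⁺: group 8, so d-count = 8 − 2 = 6.
Tetrahedral splitting is small, so the complex is high-spin.
Configuration: e³ t₂³ → 4 unpaired electrons.
μ(spin-only) = √[4(4+2)] = √24 ≈ 4.90 μB.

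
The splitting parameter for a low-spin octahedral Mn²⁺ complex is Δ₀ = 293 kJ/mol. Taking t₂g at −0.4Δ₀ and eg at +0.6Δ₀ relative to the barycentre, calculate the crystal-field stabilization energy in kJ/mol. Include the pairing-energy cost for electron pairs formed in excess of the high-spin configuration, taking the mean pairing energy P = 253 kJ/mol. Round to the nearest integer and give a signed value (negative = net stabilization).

Group 7 minus oxidation state +2 gives a d⁵ configuration for Mn²⁺.
The d⁵ electrons fill as t₂g⁵ eg⁰.
CFSE(orbital) = 5×(-0.4Δ₀) + 0×(0.6Δ₀) = -2.0Δ₀; with Δ₀ = 293 kJ/mol that is -586 kJ/mol.
Pairing penalty: 2 pairs vs 0 in the high-spin reference → 2 extra × P = 506 kJ/mol.
Combining: -586 + 506 = -80 kJ/mol.

-80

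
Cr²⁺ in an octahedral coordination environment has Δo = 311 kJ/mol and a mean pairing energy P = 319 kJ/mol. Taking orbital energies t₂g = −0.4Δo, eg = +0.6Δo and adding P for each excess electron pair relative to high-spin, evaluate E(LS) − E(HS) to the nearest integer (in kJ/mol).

Cr sits in group 6; removing 2 electrons leaves Cr²⁺ with 6 − 2 = 4 d electrons.
In the high-spin limit (t₂g³ eg¹) the orbital term is -0.6Δo = -187 kJ/mol, with no excess pairing.
Low-spin: t₂g⁴ eg⁰, orbital CFSE = -1.6Δo = -498 kJ/mol; plus 1 excess pair × P = +319 kJ/mol; total -179 kJ/mol.
The difference is -179 − (-187) = 8 kJ/mol, so high-spin lies lower.

8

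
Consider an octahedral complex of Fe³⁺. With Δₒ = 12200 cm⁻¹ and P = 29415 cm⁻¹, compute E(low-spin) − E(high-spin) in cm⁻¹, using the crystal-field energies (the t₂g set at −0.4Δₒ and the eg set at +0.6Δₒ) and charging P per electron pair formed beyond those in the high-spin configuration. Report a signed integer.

Group 8 minus oxidation state +3 gives a d⁵ configuration for Fe³⁺.
High-spin: t₂g³ eg², CFSE = 0.0Δₒ = 0 cm⁻¹.
Low-spin: t₂g⁵ eg⁰, orbital CFSE = -2.0Δₒ = -24400 cm⁻¹; plus 2 excess pairs × P = +58830 cm⁻¹; total 34430 cm⁻¹.
The difference is 34430 − (0) = 34430 cm⁻¹, so high-spin lies lower.

34430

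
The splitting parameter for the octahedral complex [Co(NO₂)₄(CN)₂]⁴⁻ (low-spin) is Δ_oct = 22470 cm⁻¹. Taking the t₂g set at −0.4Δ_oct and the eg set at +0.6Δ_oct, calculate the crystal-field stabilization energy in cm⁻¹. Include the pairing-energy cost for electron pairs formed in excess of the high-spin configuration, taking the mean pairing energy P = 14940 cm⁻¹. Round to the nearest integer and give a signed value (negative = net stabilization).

-25506

Ligand charges: 4×(-1) from NO₂⁻ and 2×(-1) from CN⁻ sum to -6; with overall charge -4, Co is +2.
Co sits in group 9; removing 2 electrons leaves Co²⁺ with 9 − 2 = 7 d electrons.
Configuration: t₂g⁶ eg¹.
Orbital CFSE = 6(-0.4) + 1(0.6) = -1.8Δ_oct = -1.8 × 22470 = -40446 cm⁻¹.
Relative to high-spin t₂g⁵ eg² (2 paired), the low-spin configuration has 1 additional pair, contributing +1 × 14940 = +14940 cm⁻¹.
Combining: -40446 + 14940 = -25506 cm⁻¹.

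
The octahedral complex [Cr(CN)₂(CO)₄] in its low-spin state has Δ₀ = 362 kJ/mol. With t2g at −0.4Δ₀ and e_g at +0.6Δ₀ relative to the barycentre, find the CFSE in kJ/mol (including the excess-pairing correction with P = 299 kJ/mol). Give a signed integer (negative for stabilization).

Ligand charges: 2×(-1) from CN⁻ and 4×(+0) from CO sum to -2; with overall charge +0, Cr is +2.
Group 6 minus oxidation state +2 gives a d⁴ configuration for Cr²⁺.
Electron filling gives t2g^4 e_g^0.
Orbital CFSE = 4(-0.4) + 0(0.6) = -1.6Δ₀ = -1.6 × 362 = -579 kJ/mol.
Relative to high-spin t2g^3 e_g^1 (0 paired), the low-spin configuration has 1 additional pair, contributing +1 × 299 = +299 kJ/mol.
Overall CFSE = -579 + 299 = -280 kJ/mol.

-280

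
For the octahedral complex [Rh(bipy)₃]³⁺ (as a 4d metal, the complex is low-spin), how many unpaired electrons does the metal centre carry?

bipy is neutral, so the +3 overall charge sits on Rh: oxidation state +3.
Rh³⁺: group 9, so d-count = 9 − 3 = 6.
Configuration: t₂g⁶ eg⁰, giving 0 unpaired electrons.

0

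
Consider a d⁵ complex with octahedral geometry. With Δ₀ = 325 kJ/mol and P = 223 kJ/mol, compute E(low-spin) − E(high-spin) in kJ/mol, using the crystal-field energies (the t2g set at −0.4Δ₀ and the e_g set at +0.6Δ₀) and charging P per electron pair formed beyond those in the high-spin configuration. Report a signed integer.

High-spin: t2g^3 e_g^2, CFSE = 0.0Δ₀ = 0 kJ/mol.
Low-spin t2g^5 e_g^0 gives -2.0Δ₀ = -650 kJ/mol, but forming 2 extra pairs costs 2P = 446 kJ/mol, so E(LS) = -650 + 446 = -204 kJ/mol.
The difference is -204 − (0) = -204 kJ/mol, so low-spin lies lower.

-204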